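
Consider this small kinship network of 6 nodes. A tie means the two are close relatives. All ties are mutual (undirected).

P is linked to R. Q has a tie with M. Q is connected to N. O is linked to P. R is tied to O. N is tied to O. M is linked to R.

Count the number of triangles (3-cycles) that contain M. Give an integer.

0

M's neighbors are Q and R, but none of them are tied to each other, so no triangle contains M.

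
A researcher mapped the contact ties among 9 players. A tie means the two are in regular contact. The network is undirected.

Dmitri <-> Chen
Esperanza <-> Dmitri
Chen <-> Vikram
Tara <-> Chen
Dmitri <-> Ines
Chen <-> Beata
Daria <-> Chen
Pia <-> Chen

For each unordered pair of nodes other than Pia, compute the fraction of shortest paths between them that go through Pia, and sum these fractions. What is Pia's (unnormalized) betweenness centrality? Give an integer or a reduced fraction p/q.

0

No shortest path between any pair of other nodes passes through Pia.
Summing the contributions gives betweenness(Pia) = 0.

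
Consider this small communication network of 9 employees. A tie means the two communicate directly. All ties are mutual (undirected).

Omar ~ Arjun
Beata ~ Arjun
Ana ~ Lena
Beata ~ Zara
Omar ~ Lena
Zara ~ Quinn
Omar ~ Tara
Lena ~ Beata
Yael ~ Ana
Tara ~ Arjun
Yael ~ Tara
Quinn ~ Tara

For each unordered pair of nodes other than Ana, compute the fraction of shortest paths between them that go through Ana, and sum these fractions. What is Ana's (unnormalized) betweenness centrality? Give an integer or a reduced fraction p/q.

3/2

Pairs whose geodesics pass through Ana — Yael–Lena: 1; Yael–Beata: 1/2.
All other pairs contribute 0.
Summing the contributions gives betweenness(Ana) = 3/2.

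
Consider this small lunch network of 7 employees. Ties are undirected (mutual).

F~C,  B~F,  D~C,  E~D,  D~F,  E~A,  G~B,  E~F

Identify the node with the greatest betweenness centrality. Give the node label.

Unnormalized betweenness of each node: A:0, B:5, C:0, D:1, E:5, F:9, G:0.
F has the largest value, 9, making it the main broker — the node through which the most shortest paths run.

F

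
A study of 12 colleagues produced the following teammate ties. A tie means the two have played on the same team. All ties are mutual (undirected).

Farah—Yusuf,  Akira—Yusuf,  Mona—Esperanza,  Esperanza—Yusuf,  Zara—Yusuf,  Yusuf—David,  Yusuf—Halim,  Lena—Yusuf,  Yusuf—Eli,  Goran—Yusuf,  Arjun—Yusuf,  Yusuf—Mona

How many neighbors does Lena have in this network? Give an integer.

1

Lena is directly tied to Yusuf. That is 1 neighbor, so the degree of Lena is 1.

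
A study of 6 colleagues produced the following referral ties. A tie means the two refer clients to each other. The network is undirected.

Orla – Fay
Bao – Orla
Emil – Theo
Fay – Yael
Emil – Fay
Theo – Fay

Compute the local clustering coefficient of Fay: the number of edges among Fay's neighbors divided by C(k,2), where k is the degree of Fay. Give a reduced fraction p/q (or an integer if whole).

1/6

Fay's neighbors: Emil, Orla, Theo, and Yael (k = 4).
Possible neighbor pairs: C(4,2) = 6. Edges among them: Emil–Theo → e = 1.
Clustering(Fay) = 1/6.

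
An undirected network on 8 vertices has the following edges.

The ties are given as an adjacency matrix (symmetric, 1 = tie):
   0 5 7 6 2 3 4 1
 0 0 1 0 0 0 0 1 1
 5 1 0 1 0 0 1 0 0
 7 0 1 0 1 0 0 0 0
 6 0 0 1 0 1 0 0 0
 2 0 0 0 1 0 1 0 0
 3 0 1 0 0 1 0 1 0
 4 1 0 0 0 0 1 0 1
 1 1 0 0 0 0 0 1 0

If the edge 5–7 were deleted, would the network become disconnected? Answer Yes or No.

Even without that edge, 5 still reaches 7 via 5 – 3 – 2 – 6 – 7, so the network stays connected. Not a bridge.

No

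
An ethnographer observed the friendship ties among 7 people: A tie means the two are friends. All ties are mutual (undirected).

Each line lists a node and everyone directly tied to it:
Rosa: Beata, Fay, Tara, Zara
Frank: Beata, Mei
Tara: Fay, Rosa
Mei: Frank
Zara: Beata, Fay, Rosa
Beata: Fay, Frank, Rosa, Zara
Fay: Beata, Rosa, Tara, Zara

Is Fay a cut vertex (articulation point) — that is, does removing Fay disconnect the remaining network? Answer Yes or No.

Even without Fay, every remaining node can still reach every other (the residual graph is connected), so Fay is not a cut vertex.

No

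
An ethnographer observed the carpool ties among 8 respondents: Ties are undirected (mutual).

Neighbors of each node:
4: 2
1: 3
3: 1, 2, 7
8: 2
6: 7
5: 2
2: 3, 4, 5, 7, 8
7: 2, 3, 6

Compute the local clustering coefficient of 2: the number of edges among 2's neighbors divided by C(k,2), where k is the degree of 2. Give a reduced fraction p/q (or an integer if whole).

2's neighbors: 3, 4, 5, 7, and 8 (k = 5).
Possible neighbor pairs: C(5,2) = 10. Edges among them: 3–7 → e = 1.
Clustering(2) = 1/10.

1/10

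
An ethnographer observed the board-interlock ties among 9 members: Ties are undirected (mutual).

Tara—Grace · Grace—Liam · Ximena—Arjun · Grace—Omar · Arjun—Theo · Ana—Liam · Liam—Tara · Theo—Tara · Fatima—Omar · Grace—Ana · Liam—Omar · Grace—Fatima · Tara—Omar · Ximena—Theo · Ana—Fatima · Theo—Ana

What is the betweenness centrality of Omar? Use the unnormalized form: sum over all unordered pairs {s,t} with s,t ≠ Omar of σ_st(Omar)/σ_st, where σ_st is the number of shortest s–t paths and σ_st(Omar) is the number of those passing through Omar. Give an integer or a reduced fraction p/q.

5/6

Pairs whose geodesics pass through Omar — Liam–Fatima: 1/3; Tara–Fatima: 1/2.
All other pairs contribute 0.
Summing the contributions gives betweenness(Omar) = 5/6.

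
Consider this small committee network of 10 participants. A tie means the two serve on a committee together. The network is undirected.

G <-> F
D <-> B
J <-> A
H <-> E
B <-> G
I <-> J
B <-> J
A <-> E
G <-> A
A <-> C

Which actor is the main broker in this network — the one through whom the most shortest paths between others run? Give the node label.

Unnormalized betweenness of each node: A:22, B:10, C:0, D:0, E:8, F:0, G:12, H:0, I:0, J:12.
A has the largest value, 22, making it the main broker — the node through which the most shortest paths run.

A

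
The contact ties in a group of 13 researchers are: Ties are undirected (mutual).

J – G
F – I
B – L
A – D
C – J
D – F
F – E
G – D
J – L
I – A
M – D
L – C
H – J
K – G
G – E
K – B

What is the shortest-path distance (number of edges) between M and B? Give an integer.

One shortest route is M – D – G – K – B, which uses 4 edges, and at distance 3 from M we only reach {E, I, J, K}, which does not include B. So d(M,B) = 4.

4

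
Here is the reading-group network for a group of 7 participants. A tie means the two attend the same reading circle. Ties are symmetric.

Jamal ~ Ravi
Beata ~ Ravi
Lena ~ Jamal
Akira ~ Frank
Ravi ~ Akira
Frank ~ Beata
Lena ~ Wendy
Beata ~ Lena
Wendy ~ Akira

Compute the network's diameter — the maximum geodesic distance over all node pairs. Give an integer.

3

Eccentricity of each node (its greatest distance to any other): Akira:2, Beata:2, Frank:3, Jamal:3, Lena:2, Ravi:2, Wendy:2.
The maximum eccentricity is 3, realized for instance by the pair Jamal–Frank via Jamal – Lena – Beata – Frank. So the diameter is 3.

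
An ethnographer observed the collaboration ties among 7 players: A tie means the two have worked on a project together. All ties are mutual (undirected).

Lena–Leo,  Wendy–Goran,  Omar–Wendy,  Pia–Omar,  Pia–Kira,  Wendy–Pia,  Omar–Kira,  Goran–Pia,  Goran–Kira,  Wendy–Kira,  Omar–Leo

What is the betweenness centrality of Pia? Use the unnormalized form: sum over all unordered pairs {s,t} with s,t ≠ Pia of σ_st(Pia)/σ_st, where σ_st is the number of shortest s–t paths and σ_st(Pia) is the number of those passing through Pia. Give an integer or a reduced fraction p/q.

1

Pairs whose geodesics pass through Pia — Leo–Goran: 1/3; Lena–Goran: 1/3; Omar–Goran: 1/3.
All other pairs contribute 0.
Summing the contributions gives betweenness(Pia) = 1.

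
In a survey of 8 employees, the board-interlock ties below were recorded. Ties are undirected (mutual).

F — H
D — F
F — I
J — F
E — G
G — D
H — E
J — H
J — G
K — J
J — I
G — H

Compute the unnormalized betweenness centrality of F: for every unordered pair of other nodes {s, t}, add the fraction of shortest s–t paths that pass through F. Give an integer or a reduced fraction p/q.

Pairs whose geodesics pass through F — H–D: 1/2; H–I: 1/2; E–I: 1/3; J–D: 1/2; K–D: 1/2; D–I: 1.
All other pairs contribute 0.
Summing the contributions gives betweenness(F) = 10/3.

10/3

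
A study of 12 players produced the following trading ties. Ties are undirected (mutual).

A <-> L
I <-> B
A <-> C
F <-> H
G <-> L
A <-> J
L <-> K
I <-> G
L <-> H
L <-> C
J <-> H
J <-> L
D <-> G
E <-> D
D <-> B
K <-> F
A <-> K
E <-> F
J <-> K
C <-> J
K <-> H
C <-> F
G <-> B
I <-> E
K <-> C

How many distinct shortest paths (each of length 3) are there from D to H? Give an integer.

The shortest distance is 3. The length-3 paths are: D–G–L–H; D–E–F–H.
That gives 2 distinct shortest paths.

2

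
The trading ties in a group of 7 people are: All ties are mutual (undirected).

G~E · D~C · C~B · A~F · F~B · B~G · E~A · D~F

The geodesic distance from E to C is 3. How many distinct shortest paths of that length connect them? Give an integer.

1

The shortest distance is 3, and the only length-3 path is E–G–B–C. So there is exactly 1 shortest path.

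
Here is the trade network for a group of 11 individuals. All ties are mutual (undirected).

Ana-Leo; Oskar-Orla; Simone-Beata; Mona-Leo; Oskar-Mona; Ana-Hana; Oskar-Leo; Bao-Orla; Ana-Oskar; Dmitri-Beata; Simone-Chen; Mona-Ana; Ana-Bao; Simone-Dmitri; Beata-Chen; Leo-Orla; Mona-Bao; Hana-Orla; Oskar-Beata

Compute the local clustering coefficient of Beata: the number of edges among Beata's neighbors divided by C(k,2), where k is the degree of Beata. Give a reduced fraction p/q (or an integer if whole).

Beata's neighbors: Chen, Dmitri, Oskar, and Simone (k = 4).
Possible neighbor pairs: C(4,2) = 6. Edges among them: Chen–Simone, Dmitri–Simone → e = 2.
Clustering(Beata) = 2/6 = 1/3.

1/3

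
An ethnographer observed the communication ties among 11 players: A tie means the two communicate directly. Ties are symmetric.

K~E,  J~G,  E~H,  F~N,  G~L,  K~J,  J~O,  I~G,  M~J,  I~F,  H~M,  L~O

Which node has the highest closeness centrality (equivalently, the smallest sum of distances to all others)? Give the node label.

Farness (sum of distances to all others) for each node — E:31, F:32, G:20, H:31, I:25, J:19, K:25, L:27, M:25, N:41, O:26.
The smallest farness is 19, for J, so J has the highest closeness.

J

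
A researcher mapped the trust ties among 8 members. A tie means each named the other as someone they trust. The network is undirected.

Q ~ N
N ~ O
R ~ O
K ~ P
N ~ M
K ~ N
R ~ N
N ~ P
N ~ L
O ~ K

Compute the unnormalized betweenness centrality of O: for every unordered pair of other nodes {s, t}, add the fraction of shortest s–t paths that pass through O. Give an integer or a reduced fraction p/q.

1/2

Pairs whose geodesics pass through O — K–R: 1/2.
All other pairs contribute 0.
Summing the contributions gives betweenness(O) = 1/2.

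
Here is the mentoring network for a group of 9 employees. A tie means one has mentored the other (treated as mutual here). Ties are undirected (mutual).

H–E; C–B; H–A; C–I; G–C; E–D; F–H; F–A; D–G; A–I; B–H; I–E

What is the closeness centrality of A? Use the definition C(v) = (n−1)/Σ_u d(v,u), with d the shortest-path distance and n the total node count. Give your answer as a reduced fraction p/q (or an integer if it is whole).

8/15

Distances from A: B:2, C:2, D:3, E:2, F:1, G:3, H:1, I:1. Sum = 15.
n = 9, so closeness = 8/15.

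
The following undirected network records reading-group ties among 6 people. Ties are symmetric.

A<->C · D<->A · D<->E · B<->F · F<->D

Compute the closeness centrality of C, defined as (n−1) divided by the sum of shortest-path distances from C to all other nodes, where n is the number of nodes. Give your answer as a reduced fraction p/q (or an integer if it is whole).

5/13

Distances from C: A:1, B:4, D:2, E:3, F:3. Sum = 13.
n = 6, so closeness = 5/13.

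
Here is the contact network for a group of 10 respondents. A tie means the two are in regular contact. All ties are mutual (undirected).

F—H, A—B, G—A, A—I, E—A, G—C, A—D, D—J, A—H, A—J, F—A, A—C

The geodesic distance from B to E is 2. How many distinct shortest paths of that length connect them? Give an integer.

1

The shortest distance is 2, and the only length-2 path is B–A–E. So there is exactly 1 shortest path.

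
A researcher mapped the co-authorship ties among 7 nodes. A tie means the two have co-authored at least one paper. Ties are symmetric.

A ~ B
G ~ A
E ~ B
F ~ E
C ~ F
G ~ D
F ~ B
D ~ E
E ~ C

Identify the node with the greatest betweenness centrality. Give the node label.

E

Unnormalized betweenness of each node: A:3/2, B:7/2, C:0, D:5/2, E:11/2, F:1, G:1.
E has the largest value, 11/2, making it the main broker — the node through which the most shortest paths run.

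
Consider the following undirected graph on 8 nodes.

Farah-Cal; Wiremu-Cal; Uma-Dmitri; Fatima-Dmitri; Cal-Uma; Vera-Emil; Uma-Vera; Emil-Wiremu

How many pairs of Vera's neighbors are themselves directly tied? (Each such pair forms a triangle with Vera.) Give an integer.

0

Vera's neighbors are Emil and Uma, but none of them are tied to each other, so no triangle contains Vera.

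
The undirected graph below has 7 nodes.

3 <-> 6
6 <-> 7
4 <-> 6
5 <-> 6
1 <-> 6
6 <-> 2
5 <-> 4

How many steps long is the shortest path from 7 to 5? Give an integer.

2

One shortest route is 7 – 6 – 5, which uses 2 edges, and 7 and 5 are not directly tied, so nothing shorter exists. So d(7,5) = 2.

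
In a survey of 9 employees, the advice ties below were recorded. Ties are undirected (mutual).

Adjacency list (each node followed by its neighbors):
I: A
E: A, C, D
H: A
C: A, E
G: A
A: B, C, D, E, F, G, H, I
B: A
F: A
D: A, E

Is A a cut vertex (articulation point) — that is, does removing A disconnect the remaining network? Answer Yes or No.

Removing A leaves {F} with no path to {H}, so the network splits into 6 components. A is a cut vertex.

Yes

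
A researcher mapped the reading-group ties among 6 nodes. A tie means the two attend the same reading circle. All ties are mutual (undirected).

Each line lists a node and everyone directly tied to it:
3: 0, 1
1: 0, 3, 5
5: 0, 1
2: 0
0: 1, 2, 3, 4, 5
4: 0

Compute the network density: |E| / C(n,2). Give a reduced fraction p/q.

7/15

There are 7 edges and 6 nodes, so the maximum possible is C(6,2) = 15.
Density = 7/15.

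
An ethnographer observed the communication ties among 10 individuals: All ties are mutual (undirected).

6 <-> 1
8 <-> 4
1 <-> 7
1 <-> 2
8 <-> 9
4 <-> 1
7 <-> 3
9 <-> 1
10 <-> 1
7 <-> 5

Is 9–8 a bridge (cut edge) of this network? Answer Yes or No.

No

Even without that edge, 9 still reaches 8 via 9 – 1 – 4 – 8, so the network stays connected. Not a bridge.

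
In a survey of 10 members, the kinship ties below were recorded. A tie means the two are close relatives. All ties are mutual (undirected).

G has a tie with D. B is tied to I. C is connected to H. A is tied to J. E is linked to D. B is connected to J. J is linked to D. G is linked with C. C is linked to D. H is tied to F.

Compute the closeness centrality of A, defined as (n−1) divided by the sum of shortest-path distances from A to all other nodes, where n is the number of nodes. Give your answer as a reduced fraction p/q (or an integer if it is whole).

Distances from A: B:2, C:3, D:2, E:3, F:5, G:3, H:4, I:3, J:1. Sum = 26.
n = 10, so closeness = 9/26.

9/26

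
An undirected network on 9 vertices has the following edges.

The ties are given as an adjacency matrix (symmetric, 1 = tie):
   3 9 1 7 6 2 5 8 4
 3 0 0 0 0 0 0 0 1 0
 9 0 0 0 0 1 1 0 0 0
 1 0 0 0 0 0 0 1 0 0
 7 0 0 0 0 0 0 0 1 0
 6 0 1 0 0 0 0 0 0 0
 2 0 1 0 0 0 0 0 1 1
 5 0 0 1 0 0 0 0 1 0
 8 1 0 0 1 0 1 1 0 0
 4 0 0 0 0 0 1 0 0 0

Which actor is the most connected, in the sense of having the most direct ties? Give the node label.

Degrees — 1:1, 2:3, 3:1, 4:1, 5:2, 6:1, 7:1, 8:4, 9:2.
The maximum is 4, attained only by 8.

8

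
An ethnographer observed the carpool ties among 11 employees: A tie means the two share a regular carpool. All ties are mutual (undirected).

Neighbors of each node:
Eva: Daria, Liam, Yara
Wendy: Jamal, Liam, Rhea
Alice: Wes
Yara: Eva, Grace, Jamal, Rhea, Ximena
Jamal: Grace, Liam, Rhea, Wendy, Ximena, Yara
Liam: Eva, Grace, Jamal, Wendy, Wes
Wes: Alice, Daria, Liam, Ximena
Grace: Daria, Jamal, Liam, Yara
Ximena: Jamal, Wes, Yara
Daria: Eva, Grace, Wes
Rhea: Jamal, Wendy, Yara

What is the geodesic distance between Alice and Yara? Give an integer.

3

One shortest route is Alice – Wes – Ximena – Yara, which uses 3 edges, and at distance 2 from Alice we only reach {Daria, Liam, Ximena}, which does not include Yara. So d(Alice,Yara) = 3.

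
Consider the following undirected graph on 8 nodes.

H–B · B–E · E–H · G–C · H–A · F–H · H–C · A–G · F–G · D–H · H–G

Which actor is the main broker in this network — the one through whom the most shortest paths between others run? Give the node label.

Unnormalized betweenness of each node: A:0, B:0, C:0, D:0, E:0, F:0, G:3/2, H:31/2.
H has the largest value, 31/2, making it the main broker — the node through which the most shortest paths run.

H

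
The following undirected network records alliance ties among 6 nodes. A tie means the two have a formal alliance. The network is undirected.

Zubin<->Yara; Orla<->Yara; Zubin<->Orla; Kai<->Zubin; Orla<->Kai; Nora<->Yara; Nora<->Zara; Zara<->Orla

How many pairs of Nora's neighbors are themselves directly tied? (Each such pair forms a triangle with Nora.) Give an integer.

Nora's neighbors are Yara and Zara, but none of them are tied to each other, so no triangle contains Nora.

0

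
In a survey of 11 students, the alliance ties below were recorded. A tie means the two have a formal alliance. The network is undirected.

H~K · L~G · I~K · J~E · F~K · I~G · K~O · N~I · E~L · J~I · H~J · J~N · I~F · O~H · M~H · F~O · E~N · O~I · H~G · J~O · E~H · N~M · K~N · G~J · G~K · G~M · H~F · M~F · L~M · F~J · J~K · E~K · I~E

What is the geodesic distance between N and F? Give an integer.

2

One shortest route is N – M – F, which uses 2 edges, and N and F are not directly tied, so nothing shorter exists. So d(N,F) = 2.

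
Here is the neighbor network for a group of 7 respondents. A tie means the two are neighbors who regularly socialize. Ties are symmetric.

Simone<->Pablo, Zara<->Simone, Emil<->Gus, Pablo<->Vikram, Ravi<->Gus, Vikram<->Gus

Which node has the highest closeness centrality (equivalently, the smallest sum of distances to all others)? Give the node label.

Vikram

Farness (sum of distances to all others) for each node — Emil:17, Gus:12, Pablo:12, Ravi:17, Simone:15, Vikram:11, Zara:20.
The smallest farness is 11, for Vikram, so Vikram has the highest closeness.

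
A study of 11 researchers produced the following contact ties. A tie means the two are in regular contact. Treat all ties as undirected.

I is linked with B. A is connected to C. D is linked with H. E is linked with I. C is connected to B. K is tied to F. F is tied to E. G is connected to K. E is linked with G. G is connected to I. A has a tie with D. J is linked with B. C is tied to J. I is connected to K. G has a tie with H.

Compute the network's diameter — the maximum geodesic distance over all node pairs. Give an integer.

5

Eccentricity of each node (its greatest distance to any other): A:5, B:3, C:4, D:4, E:4, F:5, G:3, H:4, I:3, J:4, K:4.
The maximum eccentricity is 5, realized for instance by the pair A–F via A – D – H – G – E – F. So the diameter is 5.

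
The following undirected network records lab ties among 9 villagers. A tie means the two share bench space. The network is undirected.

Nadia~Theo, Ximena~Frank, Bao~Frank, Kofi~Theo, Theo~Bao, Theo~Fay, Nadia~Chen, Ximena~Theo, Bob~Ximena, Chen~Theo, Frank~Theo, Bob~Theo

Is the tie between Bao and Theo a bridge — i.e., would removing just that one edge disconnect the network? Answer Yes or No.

Even without that edge, Bao still reaches Theo via Bao – Frank – Theo, so the network stays connected. Not a bridge.

No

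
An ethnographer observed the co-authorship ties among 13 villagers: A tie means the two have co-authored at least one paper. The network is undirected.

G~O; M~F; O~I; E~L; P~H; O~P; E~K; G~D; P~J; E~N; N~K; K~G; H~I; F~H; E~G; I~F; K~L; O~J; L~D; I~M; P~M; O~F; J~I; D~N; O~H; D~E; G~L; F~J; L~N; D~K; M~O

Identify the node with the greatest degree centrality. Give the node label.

Degrees — D:5, E:5, F:5, G:5, H:4, I:5, J:4, K:5, L:5, M:4, N:4, O:7, P:4.
The maximum is 7, attained only by O.

O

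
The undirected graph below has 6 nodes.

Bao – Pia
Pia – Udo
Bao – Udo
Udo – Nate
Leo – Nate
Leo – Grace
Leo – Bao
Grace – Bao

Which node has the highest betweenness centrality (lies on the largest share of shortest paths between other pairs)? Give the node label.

Unnormalized betweenness of each node: Bao:7/2, Grace:0, Leo:3/2, Nate:1/2, Pia:0, Udo:3/2.
Bao has the largest value, 7/2, making it the main broker — the node through which the most shortest paths run.

Bao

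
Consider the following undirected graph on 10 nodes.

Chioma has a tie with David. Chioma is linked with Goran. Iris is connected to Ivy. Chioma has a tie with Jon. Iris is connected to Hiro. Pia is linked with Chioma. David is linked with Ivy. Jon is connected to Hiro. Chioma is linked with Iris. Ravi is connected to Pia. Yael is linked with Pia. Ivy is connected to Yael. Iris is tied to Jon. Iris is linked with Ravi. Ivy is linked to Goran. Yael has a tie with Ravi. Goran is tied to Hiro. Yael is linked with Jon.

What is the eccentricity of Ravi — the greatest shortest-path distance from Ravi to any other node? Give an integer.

Distances from Ravi: Chioma:2, David:3, Goran:3, Hiro:2, Iris:1, Ivy:2, Jon:2, Pia:1, Yael:1.
The largest is 3 (to David and Goran), so the eccentricity of Ravi is 3.

3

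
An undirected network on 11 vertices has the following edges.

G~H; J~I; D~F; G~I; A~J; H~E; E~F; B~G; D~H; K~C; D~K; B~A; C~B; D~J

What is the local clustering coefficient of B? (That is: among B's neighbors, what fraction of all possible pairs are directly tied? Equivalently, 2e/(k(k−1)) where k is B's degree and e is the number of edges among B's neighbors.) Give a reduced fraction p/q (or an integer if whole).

B's neighbors: A, C, and G (k = 3).
Possible neighbor pairs: C(3,2) = 3. Edges among them: none → e = 0.
Clustering(B) = 0/3 = 0.

0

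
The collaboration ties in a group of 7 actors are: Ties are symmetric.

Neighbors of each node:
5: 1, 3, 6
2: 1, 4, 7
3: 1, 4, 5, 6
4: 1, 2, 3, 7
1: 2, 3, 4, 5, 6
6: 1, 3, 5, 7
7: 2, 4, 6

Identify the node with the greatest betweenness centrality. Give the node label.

1

Unnormalized betweenness of each node: 1:17/6, 2:1/3, 3:5/6, 4:4/3, 5:0, 6:11/6, 7:5/6.
1 has the largest value, 17/6, making it the main broker — the node through which the most shortest paths run.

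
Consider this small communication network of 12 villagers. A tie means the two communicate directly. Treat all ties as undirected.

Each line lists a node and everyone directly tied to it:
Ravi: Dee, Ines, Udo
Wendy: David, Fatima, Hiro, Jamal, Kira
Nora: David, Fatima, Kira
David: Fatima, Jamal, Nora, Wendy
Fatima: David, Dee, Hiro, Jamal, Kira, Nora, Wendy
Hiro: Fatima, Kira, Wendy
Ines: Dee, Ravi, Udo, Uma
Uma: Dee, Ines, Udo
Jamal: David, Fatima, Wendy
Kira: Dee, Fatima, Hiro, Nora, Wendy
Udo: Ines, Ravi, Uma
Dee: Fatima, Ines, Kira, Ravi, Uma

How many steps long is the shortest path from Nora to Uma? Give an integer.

3

One shortest route is Nora – Fatima – Dee – Uma, which uses 3 edges, and at distance 2 from Nora we only reach {Dee, Hiro, Jamal, Wendy}, which does not include Uma. So d(Nora,Uma) = 3.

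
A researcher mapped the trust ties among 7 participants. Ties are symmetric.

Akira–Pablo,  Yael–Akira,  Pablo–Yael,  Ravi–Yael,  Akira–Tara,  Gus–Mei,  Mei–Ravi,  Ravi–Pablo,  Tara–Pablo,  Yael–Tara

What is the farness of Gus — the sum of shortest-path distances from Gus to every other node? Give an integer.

17

Distances from Gus: Akira:4, Mei:1, Pablo:3, Ravi:2, Tara:4, Yael:3.
Sum = 4 + 1 + 3 + 2 + 4 + 3 = 17.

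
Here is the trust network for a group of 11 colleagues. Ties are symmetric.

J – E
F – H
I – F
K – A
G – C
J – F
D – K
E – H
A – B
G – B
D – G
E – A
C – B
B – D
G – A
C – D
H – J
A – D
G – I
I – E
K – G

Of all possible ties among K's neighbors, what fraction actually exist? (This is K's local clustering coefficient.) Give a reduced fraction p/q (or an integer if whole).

K's neighbors: A, D, and G (k = 3).
Possible neighbor pairs: C(3,2) = 3. Edges among them: A–D, A–G, D–G → e = 3.
Clustering(K) = 3/3 = 1.

1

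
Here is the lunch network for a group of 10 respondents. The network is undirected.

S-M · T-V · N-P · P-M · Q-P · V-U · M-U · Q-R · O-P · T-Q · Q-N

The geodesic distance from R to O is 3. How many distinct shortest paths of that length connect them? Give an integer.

1

The shortest distance is 3, and the only length-3 path is R–Q–P–O. So there is exactly 1 shortest path.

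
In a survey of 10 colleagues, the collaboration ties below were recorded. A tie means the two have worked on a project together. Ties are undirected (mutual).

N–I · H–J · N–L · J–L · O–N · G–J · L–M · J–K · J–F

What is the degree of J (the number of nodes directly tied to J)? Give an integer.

5

J is directly tied to F, G, H, K, and L. That is 5 neighbors, so the degree of J is 5.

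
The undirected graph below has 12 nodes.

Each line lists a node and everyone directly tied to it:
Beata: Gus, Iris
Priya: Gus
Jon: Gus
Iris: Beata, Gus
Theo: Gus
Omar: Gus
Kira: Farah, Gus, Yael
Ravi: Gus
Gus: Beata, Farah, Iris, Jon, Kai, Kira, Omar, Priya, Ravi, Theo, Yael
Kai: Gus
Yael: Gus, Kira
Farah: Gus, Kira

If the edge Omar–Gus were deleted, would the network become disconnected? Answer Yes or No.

Without the Omar–Gus edge there is no alternate route between Omar and Gus, so the network disconnects. It is a bridge.

Yes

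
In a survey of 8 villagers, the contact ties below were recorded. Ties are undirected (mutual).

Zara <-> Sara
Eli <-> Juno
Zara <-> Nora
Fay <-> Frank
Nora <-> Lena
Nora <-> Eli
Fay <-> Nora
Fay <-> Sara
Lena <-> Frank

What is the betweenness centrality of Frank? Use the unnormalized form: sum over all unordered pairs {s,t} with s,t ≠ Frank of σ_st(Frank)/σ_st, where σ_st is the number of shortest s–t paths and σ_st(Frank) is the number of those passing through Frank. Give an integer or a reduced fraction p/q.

Pairs whose geodesics pass through Frank — Lena–Fay: 1/2; Lena–Sara: 1/3.
All other pairs contribute 0.
Summing the contributions gives betweenness(Frank) = 5/6.

5/6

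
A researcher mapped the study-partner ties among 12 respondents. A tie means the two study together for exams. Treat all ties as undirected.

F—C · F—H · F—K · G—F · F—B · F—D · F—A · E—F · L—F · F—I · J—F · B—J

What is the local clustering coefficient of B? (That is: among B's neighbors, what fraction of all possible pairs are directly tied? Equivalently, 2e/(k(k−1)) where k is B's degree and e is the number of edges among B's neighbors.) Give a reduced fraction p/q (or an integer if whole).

1

B's neighbors: F and J (k = 2).
Possible neighbor pairs: C(2,2) = 1. Edges among them: F–J → e = 1.
Clustering(B) = 1/1.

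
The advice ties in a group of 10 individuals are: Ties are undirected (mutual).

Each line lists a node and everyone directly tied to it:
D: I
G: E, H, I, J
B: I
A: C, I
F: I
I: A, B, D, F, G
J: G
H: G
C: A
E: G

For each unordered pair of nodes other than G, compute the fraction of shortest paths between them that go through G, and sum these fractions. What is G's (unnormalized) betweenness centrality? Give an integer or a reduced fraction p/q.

Pairs whose geodesics pass through G — J–B: 1; J–H: 1; J–D: 1; J–F: 1; J–A: 1; J–E: 1; J–I: 1; J–C: 1; B–H: 1; B–E: 1; H–D: 1; H–F: 1; H–A: 1; H–E: 1 … (+7 more pairs).
All other pairs contribute 0.
Summing the contributions gives betweenness(G) = 21.

21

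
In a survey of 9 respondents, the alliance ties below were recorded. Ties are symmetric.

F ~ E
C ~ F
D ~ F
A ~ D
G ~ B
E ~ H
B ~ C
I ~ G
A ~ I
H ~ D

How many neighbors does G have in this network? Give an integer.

G is directly tied to B and I. That is 2 neighbors, so the degree of G is 2.

2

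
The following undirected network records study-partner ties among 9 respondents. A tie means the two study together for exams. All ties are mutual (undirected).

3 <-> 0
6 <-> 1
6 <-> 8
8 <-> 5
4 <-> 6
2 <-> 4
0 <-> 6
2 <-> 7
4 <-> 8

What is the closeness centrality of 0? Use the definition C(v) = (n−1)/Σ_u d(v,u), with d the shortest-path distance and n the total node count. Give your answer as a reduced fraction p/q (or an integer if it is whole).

4/9

Distances from 0: 1:2, 2:3, 3:1, 4:2, 5:3, 6:1, 7:4, 8:2. Sum = 18.
n = 9, so closeness = 8/18 = 4/9.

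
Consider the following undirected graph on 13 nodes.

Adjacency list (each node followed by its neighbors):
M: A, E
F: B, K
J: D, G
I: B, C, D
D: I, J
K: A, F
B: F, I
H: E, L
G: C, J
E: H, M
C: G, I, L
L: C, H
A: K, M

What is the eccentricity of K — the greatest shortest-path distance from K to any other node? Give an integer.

Distances from K: A:1, B:2, C:4, D:4, E:3, F:1, G:5, H:4, I:3, J:5, L:5, M:2.
The largest is 5 (to L, J, and G), so the eccentricity of K is 5.

5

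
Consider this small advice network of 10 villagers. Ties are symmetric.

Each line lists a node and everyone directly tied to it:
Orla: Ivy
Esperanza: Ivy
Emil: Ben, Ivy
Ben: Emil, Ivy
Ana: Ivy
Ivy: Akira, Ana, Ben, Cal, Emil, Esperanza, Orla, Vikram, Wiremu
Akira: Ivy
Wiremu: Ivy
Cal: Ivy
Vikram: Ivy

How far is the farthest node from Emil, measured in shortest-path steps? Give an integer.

2

Distances from Emil: Akira:2, Ana:2, Ben:1, Cal:2, Esperanza:2, Ivy:1, Orla:2, Vikram:2, Wiremu:2.
The largest is 2 (to Orla, Vikram, Esperanza, Cal, Wiremu, Akira, and Ana), so the eccentricity of Emil is 2.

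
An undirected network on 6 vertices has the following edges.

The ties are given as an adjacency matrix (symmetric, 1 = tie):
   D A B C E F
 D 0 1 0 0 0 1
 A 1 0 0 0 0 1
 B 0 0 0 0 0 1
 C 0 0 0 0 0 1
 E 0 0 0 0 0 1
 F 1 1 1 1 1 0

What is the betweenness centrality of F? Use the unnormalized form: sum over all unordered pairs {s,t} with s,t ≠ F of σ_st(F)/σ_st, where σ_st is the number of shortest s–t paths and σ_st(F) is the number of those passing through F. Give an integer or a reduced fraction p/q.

Pairs whose geodesics pass through F — D–B: 1; D–C: 1; D–E: 1; A–B: 1; A–C: 1; A–E: 1; B–C: 1; B–E: 1; C–E: 1.
All other pairs contribute 0.
Summing the contributions gives betweenness(F) = 9.

9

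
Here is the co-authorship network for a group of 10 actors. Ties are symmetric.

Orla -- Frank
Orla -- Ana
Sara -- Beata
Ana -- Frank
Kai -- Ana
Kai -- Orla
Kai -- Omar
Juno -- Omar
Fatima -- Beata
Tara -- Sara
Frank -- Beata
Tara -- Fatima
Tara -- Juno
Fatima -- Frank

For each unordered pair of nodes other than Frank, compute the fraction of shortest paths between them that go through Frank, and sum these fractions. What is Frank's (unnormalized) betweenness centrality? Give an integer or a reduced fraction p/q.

Pairs whose geodesics pass through Frank — Fatima–Kai: 2/2; Fatima–Ana: 1; Fatima–Orla: 1; Beata–Omar: 2/4; Beata–Kai: 2/2; Beata–Ana: 1; Beata–Orla: 1; Sara–Kai: 2/3; Sara–Ana: 1; Sara–Orla: 1; Tara–Ana: 1; Tara–Orla: 1.
All other pairs contribute 0.
Summing the contributions gives betweenness(Frank) = 67/6.

67/6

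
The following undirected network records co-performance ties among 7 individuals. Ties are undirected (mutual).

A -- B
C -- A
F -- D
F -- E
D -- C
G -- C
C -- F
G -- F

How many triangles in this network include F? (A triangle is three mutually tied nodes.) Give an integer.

F's neighbors: C, D, E, and G.
Neighbor pairs that are themselves tied: F–C–D; F–C–G. Each forms one triangle with F, for 2 in total.

2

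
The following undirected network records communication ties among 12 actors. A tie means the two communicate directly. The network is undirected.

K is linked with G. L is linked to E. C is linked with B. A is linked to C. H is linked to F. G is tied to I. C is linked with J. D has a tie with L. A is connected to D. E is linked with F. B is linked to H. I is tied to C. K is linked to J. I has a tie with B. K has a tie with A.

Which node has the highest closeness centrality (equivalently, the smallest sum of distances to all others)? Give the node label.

C

Farness (sum of distances to all others) for each node — A:23, B:24, C:22, D:27, E:34, F:32, G:29, H:28, I:25, J:29, K:28, L:31.
The smallest farness is 22, for C, so C has the highest closeness.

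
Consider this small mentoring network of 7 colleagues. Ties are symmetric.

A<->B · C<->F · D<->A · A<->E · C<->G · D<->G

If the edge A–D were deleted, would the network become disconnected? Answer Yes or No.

Yes

Without the A–D edge there is no alternate route between A and D, so the network disconnects. It is a bridge.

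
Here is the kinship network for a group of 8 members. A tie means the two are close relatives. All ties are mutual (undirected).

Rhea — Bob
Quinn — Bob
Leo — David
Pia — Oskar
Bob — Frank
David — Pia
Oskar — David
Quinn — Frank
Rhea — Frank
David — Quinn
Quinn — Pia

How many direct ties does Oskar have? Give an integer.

Oskar is directly tied to David and Pia. That is 2 neighbors, so the degree of Oskar is 2.

2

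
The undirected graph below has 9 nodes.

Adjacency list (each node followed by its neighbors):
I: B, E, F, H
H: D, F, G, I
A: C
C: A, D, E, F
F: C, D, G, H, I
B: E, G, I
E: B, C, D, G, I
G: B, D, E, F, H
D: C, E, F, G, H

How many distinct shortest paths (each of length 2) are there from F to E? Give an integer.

The shortest distance is 2. The length-2 paths are: F–G–E; F–C–E; F–I–E; F–D–E.
That gives 4 distinct shortest paths.

4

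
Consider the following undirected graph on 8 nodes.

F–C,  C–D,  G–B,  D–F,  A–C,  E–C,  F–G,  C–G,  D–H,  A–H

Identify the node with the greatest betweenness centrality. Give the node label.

C

Unnormalized betweenness of each node: A:5/3, B:0, C:71/6, D:10/3, E:0, F:5/3, G:6, H:1/2.
C has the largest value, 71/6, making it the main broker — the node through which the most shortest paths run.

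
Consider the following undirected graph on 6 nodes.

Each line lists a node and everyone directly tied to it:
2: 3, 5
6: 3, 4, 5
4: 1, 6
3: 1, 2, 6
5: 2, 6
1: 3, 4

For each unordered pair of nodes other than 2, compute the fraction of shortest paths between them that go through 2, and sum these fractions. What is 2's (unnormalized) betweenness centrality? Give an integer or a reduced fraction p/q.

Pairs whose geodesics pass through 2 — 3–5: 1/2; 5–1: 1/3.
All other pairs contribute 0.
Summing the contributions gives betweenness(2) = 5/6.

5/6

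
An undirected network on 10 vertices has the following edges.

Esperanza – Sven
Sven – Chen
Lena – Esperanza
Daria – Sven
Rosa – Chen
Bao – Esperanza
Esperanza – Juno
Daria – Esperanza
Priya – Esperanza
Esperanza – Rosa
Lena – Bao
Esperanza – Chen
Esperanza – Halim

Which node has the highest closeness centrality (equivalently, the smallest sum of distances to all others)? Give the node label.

Farness (sum of distances to all others) for each node — Bao:16, Chen:15, Daria:16, Esperanza:9, Halim:17, Juno:17, Lena:16, Priya:17, Rosa:16, Sven:15.
The smallest farness is 9, for Esperanza, so Esperanza has the highest closeness.

Esperanza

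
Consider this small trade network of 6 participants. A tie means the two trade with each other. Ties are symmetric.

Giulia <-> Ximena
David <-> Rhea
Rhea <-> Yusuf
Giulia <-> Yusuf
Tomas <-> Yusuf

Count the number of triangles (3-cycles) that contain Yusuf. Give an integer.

0

Yusuf's neighbors are Giulia, Rhea, and Tomas, but none of them are tied to each other, so no triangle contains Yusuf.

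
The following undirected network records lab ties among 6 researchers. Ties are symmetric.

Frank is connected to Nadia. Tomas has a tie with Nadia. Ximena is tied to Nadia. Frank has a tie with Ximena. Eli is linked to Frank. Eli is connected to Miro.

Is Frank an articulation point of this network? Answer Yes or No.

Yes

Removing Frank leaves {Nadia, Tomas, and Ximena} with no path to {Eli and Miro}, so the network splits into 2 components. Frank is a cut vertex.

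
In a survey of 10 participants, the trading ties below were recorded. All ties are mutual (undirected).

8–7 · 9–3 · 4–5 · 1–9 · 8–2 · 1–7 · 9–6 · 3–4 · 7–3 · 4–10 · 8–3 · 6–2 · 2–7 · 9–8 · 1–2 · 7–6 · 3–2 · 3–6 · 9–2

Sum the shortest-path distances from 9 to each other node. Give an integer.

Distances from 9: 1:1, 2:1, 3:1, 4:2, 5:3, 6:1, 7:2, 8:1, 10:3.
Sum = 1 + 1 + 1 + 2 + 3 + 1 + 2 + 1 + 3 = 15.

15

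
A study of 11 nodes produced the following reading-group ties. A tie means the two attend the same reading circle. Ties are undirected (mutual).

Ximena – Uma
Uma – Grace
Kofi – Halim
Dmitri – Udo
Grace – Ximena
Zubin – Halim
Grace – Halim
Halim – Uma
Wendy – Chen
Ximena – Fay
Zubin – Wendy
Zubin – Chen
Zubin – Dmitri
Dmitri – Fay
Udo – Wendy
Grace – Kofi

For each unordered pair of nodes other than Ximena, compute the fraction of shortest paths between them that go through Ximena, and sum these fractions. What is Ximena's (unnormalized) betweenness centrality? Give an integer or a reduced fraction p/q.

Pairs whose geodesics pass through Ximena — Udo–Uma: 1/3; Udo–Grace: 1/3; Dmitri–Uma: 1/2; Dmitri–Grace: 1/2; Fay–Uma: 1; Fay–Grace: 1; Fay–Kofi: 1; Fay–Halim: 2/3.
All other pairs contribute 0.
Summing the contributions gives betweenness(Ximena) = 16/3.

16/3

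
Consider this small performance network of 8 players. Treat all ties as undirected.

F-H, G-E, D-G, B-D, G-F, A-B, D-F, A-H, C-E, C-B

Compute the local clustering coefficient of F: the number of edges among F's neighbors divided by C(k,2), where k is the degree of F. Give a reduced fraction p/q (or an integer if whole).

F's neighbors: D, G, and H (k = 3).
Possible neighbor pairs: C(3,2) = 3. Edges among them: D–G → e = 1.
Clustering(F) = 1/3.

1/3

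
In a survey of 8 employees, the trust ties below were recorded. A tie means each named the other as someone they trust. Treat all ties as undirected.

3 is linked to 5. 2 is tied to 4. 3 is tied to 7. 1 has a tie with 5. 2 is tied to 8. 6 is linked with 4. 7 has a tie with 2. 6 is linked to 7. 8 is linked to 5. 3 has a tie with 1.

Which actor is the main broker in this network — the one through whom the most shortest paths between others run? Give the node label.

Unnormalized betweenness of each node: 1:0, 2:17/3, 3:31/6, 4:1, 5:17/6, 6:4/3, 7:43/6, 8:17/6.
7 has the largest value, 43/6, making it the main broker — the node through which the most shortest paths run.

7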